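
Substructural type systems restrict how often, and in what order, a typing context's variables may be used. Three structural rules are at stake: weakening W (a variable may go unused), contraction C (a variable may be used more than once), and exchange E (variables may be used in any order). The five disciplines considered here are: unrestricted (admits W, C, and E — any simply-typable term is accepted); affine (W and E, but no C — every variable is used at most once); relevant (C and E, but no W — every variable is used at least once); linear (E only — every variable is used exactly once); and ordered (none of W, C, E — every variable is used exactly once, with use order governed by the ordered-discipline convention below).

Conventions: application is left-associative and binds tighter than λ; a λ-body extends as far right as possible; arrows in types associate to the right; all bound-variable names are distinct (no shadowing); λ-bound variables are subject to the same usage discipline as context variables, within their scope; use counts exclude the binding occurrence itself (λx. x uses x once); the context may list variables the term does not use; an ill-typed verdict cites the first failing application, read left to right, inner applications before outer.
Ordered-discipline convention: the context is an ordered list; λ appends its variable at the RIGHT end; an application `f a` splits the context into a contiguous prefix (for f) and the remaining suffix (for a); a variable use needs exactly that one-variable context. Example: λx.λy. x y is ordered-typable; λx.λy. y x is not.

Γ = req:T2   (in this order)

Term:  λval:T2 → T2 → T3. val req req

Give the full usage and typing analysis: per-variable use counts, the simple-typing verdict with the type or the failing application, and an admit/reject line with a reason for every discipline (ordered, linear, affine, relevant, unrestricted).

usage: req=2; val (bound)=1
uses in reading order: val, req, req
typing: ✓ — (T2 → T2 → T3) → T3
ordered: ✗ — repeated use of req ×2
linear: ✗ — repeated use of req ×2
affine: ✗ — repeated use of req ×2
relevant: ✓ — at least one use each (req, val)
unrestricted: ✓ — typability at (T2 → T2 → T3) → T3 is all that's needed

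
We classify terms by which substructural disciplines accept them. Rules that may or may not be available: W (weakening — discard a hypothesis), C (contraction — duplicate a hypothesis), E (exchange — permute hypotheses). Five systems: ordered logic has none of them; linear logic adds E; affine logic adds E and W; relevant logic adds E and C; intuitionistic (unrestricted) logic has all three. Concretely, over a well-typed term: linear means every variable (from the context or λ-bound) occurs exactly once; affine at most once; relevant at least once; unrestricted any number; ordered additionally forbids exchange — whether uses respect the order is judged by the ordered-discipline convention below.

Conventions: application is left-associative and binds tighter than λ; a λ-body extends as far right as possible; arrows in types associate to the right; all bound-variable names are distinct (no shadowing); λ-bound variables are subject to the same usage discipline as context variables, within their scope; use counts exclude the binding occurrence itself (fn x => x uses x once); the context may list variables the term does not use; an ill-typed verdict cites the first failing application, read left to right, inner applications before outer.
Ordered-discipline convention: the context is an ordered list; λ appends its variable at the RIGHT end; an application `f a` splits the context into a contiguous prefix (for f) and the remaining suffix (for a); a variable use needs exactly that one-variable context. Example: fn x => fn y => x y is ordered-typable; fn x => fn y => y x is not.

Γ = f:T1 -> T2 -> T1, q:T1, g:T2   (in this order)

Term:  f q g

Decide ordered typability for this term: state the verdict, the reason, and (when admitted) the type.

yes — f, q, g once each; derivable with no W/C/E; term : T1
use counts: f: 1, q: 1, g: 1
use order (left to right): f, q, g
typing: well-typed — term : T1
across the five disciplines: ordered ✓ | linear ✓ | affine ✓ | relevant ✓ | unrestricted ✓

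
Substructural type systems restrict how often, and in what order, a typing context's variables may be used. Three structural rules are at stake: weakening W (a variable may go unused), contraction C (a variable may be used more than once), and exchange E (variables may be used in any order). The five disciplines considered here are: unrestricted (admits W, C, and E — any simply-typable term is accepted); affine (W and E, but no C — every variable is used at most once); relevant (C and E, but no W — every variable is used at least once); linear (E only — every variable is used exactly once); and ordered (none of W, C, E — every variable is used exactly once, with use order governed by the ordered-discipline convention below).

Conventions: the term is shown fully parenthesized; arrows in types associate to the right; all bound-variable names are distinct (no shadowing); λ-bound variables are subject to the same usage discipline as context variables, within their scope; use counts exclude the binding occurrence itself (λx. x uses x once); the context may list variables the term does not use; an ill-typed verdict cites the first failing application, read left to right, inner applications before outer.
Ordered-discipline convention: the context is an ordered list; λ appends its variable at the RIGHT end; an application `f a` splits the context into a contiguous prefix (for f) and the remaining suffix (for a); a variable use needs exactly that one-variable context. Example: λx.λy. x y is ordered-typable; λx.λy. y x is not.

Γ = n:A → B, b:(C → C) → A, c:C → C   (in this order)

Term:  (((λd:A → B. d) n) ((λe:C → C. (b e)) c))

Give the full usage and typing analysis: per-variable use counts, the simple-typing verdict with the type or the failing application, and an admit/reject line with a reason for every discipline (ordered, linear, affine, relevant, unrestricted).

use counts: n ×1; b ×1; c ×1; d (bound) ×1; e (bound) ×1
use order (left to right): d, n, b, e, c
typing: ✓ — B
ordered ✓ (one use each (n, b, c, d, e); ordered split holds)
linear ✓ (each of n, b, c, d, e used exactly once)
affine ✓ (no duplicate uses among n, b, c, d, e)
relevant ✓ (at least one use each (n, b, c, d, e))
unrestricted ✓ (simply typable at B; W, C, E all held)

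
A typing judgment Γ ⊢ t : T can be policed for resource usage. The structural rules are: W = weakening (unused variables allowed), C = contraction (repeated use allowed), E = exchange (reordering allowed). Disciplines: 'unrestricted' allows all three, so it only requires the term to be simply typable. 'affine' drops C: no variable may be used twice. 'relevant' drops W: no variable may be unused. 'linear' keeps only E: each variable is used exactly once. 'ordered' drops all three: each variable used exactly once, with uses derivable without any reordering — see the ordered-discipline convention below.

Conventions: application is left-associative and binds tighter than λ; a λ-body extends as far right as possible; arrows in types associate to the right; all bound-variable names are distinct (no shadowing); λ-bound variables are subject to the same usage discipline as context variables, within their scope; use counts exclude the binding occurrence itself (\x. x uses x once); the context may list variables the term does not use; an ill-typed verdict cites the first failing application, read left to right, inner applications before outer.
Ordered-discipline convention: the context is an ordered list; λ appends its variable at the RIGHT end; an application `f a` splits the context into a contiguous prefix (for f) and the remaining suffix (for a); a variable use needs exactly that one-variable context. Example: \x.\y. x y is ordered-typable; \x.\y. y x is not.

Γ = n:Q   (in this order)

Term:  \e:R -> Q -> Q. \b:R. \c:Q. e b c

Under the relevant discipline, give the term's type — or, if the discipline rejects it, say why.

not well-typed under relevant — unused: n — weakening required
variable uses: n: 0, e (λ-bound): 1, b (λ-bound): 1, c (λ-bound): 1
uses in reading order: e, b, c
typing: the term checks, with type (R -> Q -> Q) -> R -> Q -> Q
across the five disciplines: ordered ✗, linear ✗, affine ✓, relevant ✗, unrestricted ✓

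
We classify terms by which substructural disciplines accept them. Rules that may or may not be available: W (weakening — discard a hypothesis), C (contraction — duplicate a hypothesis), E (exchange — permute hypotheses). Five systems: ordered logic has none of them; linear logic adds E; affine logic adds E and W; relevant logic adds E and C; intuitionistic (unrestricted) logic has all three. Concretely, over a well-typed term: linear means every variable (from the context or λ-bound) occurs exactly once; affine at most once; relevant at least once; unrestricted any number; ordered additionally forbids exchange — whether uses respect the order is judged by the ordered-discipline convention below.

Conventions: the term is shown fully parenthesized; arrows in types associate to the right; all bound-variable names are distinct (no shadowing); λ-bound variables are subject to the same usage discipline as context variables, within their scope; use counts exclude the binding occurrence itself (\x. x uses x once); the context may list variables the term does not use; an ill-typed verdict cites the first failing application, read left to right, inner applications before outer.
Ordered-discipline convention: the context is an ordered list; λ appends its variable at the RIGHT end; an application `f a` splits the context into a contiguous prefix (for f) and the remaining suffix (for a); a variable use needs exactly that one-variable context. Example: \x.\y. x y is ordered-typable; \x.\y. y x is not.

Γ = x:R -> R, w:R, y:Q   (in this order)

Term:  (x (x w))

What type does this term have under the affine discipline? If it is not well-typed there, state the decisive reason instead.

not well-typed under affine — repeated use of x ×2
use counts: x: 2×, w: 1×, y: 0×
use order (left to right): x, x, w
typing: the term checks, with type R
per-discipline verdicts: ordered ✗; linear ✗; affine ✗; relevant ✗; unrestricted ✓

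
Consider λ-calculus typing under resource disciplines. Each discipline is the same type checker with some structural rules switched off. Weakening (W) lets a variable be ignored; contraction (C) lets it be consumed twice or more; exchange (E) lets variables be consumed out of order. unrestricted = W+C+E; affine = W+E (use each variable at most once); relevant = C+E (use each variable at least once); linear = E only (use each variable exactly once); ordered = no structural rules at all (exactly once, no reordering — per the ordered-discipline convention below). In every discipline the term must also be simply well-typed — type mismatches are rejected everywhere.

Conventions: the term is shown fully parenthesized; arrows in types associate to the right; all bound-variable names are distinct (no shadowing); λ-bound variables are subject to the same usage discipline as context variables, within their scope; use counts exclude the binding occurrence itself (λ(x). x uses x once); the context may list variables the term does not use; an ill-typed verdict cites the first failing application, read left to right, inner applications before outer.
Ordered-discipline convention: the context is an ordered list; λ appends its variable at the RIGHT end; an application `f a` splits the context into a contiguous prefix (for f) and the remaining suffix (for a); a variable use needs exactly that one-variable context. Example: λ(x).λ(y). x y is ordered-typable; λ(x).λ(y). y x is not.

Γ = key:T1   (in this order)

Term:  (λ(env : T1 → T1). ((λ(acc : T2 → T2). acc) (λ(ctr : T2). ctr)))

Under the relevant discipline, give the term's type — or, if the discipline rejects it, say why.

not well-typed under relevant — key, env left unused
variable uses: key: 0×; env [bound]: 0×; acc [bound]: 1×; ctr [bound]: 1×
uses in reading order: acc, ctr
typing: the term checks, with type (T1 → T1) → T2 → T2
per-discipline verdicts: ordered ✗ · linear ✗ · affine ✓ · relevant ✗ · unrestricted ✓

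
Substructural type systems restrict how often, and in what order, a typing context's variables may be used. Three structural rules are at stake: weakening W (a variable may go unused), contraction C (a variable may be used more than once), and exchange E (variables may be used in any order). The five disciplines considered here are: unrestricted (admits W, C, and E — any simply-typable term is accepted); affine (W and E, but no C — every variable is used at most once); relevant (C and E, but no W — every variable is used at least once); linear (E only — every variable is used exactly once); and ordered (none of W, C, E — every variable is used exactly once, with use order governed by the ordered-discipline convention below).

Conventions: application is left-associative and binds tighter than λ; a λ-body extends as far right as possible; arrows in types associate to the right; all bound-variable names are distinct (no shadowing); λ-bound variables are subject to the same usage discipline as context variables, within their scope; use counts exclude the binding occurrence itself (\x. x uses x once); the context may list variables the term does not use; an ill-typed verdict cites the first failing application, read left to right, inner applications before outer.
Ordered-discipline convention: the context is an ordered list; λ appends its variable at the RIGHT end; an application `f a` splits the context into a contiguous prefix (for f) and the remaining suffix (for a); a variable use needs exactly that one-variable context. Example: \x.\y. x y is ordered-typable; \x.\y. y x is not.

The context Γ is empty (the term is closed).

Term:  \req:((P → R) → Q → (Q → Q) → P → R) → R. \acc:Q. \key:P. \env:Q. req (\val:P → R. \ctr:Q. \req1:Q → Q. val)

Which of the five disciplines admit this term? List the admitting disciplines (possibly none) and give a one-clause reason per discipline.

accepted by: affine, unrestricted
usage: req [bound]: 1×; acc [bound]: 0×; key [bound]: 0×; env [bound]: 0×; val [bound]: 1×; ctr [bound]: 0×; req1 [bound]: 0×
order of uses: req, val
typing: well-typed — term : (((P → R) → Q → (Q → Q) → P → R) → R) → Q → P → Q → R
ordered: ✗, unused: acc, key, env, ctr, req1 — weakening required
linear: ✗, unused: acc, key, env, ctr, req1 — weakening required
affine: ✓, no duplicate uses among req, acc, key, env, val, ctr, req1
relevant: ✗, unused: acc, key, env, ctr, req1 — weakening required
unrestricted: ✓, typability at (((P → R) → Q → (Q → Q) → P → R) → R) → Q → P → Q → R is all that's needed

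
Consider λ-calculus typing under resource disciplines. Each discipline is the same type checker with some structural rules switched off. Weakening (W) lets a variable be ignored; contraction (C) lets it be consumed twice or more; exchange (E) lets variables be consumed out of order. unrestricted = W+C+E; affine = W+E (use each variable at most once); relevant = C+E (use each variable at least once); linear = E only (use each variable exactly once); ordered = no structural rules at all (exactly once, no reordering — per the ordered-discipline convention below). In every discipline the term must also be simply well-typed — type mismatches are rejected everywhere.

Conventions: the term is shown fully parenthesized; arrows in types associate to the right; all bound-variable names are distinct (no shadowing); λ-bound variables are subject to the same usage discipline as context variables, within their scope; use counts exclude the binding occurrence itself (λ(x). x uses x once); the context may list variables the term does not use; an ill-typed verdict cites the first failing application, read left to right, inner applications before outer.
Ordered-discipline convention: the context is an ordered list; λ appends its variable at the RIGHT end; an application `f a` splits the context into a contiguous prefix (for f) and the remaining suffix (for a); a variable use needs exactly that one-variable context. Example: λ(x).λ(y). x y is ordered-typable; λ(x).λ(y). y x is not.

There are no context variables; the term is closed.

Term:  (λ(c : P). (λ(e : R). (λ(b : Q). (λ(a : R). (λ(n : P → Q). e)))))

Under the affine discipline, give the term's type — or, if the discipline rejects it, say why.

term : P → R → Q → R → (P → Q) → R
counts: c (bound)=0, e (bound)=1, b (bound)=0, a (bound)=0, n (bound)=0
order of uses: e
typing: well-typed at P → R → Q → R → (P → Q) → R
across the five disciplines: ordered ✗ · linear ✗ · affine ✓ · relevant ✗ · unrestricted ✓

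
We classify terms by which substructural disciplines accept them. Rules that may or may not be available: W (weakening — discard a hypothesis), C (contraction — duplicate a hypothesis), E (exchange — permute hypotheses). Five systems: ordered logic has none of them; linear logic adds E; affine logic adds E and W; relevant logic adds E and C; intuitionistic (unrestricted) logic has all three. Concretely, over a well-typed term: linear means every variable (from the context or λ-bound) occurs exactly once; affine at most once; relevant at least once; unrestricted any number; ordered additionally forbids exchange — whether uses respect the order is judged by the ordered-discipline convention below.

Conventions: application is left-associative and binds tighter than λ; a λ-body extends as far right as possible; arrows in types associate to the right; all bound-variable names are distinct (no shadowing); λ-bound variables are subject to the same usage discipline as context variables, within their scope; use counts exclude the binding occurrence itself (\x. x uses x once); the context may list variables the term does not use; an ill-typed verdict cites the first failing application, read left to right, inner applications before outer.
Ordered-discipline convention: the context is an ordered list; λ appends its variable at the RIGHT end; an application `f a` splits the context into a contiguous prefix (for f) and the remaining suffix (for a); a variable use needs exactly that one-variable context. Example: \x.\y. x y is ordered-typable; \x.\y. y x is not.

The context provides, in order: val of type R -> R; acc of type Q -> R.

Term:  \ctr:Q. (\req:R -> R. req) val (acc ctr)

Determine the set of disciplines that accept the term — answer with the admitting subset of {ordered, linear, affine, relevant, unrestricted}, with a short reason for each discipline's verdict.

accepted by: ordered, linear, affine, relevant, unrestricted
variable uses: val: 1×; acc: 1×; ctr (λ-bound): 1×; req (λ-bound): 1×
left-to-right use order: req, val, acc, ctr
typing: well-typed — term : Q -> R
ordered: ✓ — val, acc, ctr, req: once each, no exchange needed
linear: ✓ — val, acc, ctr, req: one use apiece
affine: ✓ — val, acc, ctr, req: no repeats, contraction unneeded
relevant: ✓ — every one of val, acc, ctr, req appears
unrestricted: ✓ — simply typable at Q -> R; W, C, E all held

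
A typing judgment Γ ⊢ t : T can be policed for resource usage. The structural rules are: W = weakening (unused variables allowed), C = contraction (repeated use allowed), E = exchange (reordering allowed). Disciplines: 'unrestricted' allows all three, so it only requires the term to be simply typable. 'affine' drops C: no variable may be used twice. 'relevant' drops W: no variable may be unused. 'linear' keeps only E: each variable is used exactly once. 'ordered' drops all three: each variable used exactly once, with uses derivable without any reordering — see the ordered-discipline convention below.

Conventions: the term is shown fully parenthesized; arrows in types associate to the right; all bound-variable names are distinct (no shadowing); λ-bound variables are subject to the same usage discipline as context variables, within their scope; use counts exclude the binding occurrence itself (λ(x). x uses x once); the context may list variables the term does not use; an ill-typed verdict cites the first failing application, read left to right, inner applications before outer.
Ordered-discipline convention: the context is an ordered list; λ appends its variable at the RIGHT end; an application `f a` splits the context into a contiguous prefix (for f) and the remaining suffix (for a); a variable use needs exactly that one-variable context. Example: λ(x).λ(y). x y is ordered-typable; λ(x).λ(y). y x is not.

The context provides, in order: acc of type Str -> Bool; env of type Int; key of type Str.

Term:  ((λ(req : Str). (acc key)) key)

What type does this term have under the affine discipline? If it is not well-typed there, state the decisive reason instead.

not well-typed under affine — repeated use of key ×2
variable uses: acc ×1; env ×0; key ×2; req (λ-bound) ×0
uses in reading order: acc, key, key
typing: well-typed at Bool
per-discipline verdicts: ordered ✗ · linear ✗ · affine ✗ · relevant ✗ · unrestricted ✓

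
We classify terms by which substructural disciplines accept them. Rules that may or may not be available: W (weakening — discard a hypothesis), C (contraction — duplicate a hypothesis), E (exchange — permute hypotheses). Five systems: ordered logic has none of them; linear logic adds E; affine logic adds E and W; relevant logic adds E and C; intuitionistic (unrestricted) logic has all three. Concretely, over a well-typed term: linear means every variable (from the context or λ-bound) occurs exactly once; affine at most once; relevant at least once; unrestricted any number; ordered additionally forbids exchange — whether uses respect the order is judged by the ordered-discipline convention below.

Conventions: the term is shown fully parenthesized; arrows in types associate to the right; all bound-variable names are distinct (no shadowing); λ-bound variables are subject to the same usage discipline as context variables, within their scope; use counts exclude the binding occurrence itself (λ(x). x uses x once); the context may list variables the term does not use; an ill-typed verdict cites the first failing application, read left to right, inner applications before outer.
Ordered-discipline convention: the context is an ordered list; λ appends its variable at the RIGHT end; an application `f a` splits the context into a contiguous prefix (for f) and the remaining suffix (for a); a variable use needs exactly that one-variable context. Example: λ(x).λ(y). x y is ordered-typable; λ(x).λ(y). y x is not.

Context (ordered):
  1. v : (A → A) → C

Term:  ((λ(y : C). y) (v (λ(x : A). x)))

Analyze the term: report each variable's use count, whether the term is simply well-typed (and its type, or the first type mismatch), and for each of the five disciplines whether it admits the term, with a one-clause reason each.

counts: v ×1; y (bound) ×1; x (bound) ×1
order of uses: y, v, x
typing: well-typed at C
ordered ✓ (single-use (v, y, x), ordered derivation ok)
linear ✓ (v, y, x: one use apiece)
affine ✓ (no duplicate uses among v, y, x)
relevant ✓ (none of v, y, x goes unused)
unrestricted ✓ (well-typed at C; no restrictions here)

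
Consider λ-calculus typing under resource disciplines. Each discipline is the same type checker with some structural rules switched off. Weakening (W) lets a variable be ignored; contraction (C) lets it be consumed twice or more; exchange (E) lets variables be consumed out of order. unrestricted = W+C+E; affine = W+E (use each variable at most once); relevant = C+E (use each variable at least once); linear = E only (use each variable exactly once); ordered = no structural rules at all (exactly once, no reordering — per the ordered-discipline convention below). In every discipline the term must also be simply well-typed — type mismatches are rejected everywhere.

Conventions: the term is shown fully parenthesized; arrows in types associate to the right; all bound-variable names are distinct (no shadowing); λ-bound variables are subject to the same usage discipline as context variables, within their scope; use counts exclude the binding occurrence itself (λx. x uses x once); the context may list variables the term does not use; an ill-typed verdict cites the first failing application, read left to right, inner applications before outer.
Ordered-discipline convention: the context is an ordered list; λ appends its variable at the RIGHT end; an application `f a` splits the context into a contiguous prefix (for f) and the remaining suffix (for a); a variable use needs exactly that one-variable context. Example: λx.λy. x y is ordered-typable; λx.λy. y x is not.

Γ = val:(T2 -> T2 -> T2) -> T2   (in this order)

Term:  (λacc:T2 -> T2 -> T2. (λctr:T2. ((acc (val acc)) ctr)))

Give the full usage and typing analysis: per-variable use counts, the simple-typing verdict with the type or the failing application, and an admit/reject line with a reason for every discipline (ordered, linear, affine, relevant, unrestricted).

variable uses: val: 1, acc [bound]: 2, ctr [bound]: 1
uses in reading order: acc, val, acc, ctr
typing: well-typed — term : (T2 -> T2 -> T2) -> T2 -> T2
ordered: ✗ — repeated use of acc ×2
linear: ✗ — repeated use of acc ×2
affine: ✗ — repeated use of acc ×2
relevant: ✓ — val, acc, ctr: all used, weakening unneeded
unrestricted: ✓ — well-typed at (T2 -> T2 -> T2) -> T2 -> T2; no restrictions here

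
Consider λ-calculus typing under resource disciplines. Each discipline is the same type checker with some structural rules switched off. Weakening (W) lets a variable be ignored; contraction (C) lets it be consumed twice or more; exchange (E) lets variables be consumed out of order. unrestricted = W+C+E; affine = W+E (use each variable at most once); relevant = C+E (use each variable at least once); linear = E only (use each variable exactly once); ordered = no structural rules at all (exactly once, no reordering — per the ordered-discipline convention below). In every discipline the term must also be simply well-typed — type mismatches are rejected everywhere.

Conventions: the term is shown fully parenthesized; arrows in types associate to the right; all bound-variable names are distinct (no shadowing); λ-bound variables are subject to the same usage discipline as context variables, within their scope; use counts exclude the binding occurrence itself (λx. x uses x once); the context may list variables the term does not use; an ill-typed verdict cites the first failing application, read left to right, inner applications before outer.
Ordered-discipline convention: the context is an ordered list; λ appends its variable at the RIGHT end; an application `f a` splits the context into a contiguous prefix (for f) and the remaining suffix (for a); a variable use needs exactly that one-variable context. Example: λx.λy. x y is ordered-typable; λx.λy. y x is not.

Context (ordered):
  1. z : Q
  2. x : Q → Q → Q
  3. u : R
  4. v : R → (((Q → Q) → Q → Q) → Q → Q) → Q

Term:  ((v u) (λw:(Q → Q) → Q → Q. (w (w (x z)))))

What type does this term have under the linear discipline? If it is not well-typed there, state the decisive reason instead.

not well-typed under linear — repeated use of w ×2
variable uses: z: 1; x: 1; u: 1; v: 1; w (bound): 2
use order (left to right): v, u, w, w, x, z
typing: well-typed — term : Q
per-discipline verdicts: ordered ✗, linear ✗, affine ✗, relevant ✓, unrestricted ✓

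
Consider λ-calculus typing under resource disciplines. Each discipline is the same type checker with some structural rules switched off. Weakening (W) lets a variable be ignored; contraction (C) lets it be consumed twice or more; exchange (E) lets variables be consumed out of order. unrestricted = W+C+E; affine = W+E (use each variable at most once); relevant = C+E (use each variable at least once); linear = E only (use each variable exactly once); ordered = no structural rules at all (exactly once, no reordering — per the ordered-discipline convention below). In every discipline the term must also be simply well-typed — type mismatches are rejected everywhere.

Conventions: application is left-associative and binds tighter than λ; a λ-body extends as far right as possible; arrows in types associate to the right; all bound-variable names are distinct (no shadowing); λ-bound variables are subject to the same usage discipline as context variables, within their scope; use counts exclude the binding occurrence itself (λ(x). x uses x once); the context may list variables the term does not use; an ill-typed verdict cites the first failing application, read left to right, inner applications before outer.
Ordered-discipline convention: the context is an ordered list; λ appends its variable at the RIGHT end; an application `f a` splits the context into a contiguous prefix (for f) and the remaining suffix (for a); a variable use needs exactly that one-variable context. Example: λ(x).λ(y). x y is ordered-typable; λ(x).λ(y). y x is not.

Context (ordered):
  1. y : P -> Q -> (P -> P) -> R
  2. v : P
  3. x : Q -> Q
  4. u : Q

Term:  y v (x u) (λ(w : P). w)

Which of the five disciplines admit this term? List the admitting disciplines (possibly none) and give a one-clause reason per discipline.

accepted by: ordered, linear, affine, relevant, unrestricted
variable uses: y: 1; v: 1; x: 1; u: 1; w (λ-bound): 1
use order (left to right): y, v, x, u, w
typing: well-typed at R
ordered: ✓, y, v, x, u, w once each; derivable with no W/C/E
linear: ✓, y, v, x, u, w: one use apiece
affine: ✓, none of y, v, x, u, w used more than once
relevant: ✓, every one of y, v, x, u, w appears
unrestricted: ✓, typability at R is all that's needed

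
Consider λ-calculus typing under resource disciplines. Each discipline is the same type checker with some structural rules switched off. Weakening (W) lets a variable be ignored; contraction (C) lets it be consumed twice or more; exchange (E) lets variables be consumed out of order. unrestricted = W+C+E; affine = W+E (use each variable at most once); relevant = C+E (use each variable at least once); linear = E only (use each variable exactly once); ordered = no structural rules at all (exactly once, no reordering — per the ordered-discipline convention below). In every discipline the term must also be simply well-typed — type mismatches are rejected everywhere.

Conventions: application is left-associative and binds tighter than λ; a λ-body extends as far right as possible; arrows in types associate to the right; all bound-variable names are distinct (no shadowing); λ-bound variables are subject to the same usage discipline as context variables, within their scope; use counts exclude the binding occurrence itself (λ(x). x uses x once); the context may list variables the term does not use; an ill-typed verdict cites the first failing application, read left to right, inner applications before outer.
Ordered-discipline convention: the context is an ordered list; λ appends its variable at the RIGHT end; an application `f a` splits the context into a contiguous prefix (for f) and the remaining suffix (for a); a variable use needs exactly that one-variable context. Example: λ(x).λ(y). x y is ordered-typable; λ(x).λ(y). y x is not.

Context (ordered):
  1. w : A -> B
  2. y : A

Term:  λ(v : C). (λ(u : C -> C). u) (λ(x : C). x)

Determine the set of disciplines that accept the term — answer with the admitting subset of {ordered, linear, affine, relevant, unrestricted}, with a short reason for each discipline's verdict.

accepted by: affine, unrestricted
counts: w=0; y=0; v (λ-bound)=0; u (λ-bound)=1; x (λ-bound)=1
uses in reading order: u, x
typing: well-typed — term : C -> C -> C
ordered ✗ (w, y, v never used (weakening))
linear ✗ (w, y, v never used (weakening))
affine ✓ (none of w, y, v, u, x used more than once)
relevant ✗ (w, y, v never used (weakening))
unrestricted ✓ (simply typable at C -> C -> C; W, C, E all held)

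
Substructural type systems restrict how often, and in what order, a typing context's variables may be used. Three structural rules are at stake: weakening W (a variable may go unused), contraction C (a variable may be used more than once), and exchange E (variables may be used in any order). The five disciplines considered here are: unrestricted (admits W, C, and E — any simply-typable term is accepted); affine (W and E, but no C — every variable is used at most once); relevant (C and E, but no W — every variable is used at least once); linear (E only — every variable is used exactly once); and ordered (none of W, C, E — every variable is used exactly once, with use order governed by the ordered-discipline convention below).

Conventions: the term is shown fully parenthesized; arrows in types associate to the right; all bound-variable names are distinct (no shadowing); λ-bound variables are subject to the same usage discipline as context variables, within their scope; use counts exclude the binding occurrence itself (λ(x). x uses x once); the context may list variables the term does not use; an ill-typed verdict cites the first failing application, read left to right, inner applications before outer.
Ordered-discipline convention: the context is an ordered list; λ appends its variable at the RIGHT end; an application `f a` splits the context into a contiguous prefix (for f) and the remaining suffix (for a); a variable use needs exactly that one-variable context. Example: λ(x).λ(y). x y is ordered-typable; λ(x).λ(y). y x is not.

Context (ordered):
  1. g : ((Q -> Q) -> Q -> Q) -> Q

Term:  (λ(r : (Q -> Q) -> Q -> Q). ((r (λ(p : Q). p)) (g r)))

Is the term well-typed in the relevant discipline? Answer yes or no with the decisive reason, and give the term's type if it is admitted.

yes — g, r, p: all used, weakening unneeded; term : ((Q -> Q) -> Q -> Q) -> Q
usage: g: 1×; r (bound): 2×; p (bound): 1×
order of uses: r, p, g, r
typing: well-typed at ((Q -> Q) -> Q -> Q) -> Q
summary: ordered ✗; linear ✗; affine ✗; relevant ✓; unrestricted ✓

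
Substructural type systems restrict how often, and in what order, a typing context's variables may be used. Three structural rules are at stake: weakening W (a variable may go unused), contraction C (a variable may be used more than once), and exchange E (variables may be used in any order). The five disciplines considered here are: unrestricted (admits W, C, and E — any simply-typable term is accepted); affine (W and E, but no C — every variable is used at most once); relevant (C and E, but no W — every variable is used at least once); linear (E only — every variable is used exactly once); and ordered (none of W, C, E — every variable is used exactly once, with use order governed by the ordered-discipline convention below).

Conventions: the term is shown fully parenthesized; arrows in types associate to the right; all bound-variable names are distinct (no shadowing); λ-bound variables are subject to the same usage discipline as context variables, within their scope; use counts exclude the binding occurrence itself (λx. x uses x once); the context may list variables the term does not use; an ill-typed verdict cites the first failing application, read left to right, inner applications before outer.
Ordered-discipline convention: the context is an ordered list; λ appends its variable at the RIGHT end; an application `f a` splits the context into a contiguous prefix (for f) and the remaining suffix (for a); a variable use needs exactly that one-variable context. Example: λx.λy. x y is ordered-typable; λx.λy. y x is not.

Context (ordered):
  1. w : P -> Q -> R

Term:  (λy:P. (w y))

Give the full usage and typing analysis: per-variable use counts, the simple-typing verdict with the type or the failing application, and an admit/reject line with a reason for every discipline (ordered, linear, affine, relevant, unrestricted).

use counts: w: 1, y (λ-bound): 1
order of uses: w, y
typing: well-typed at P -> Q -> R
ordered ✓ (w, y: once each, no exchange needed)
linear ✓ (w, y: one use apiece)
affine ✓ (none of w, y used more than once)
relevant ✓ (every one of w, y appears)
unrestricted ✓ (typability at P -> Q -> R is all that's needed)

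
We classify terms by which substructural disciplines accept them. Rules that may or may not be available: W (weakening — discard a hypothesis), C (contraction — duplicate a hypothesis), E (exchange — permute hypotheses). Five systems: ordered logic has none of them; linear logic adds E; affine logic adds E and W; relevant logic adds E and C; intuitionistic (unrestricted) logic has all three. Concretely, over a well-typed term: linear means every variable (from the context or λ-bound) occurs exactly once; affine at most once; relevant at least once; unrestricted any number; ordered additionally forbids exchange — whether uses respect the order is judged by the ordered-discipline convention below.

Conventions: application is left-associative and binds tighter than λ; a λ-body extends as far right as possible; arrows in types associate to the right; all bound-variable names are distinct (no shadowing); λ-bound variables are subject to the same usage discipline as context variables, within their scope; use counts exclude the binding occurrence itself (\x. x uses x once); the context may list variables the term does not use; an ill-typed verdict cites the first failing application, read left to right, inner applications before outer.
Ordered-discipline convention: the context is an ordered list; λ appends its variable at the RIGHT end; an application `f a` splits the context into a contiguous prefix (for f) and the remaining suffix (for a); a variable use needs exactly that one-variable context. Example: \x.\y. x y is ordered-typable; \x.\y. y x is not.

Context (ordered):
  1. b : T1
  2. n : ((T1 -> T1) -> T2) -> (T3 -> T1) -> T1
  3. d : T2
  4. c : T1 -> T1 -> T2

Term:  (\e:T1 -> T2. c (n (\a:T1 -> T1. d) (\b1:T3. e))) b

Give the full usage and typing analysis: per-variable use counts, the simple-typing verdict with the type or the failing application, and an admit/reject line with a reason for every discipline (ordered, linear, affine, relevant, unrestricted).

counts: b=1; n=1; d=1; c=1; e [bound]=1; a [bound]=0; b1 [bound]=0
use order (left to right): c, n, d, e, b
typing: ill-typed: argument of type T3 -> T1 -> T2 where T3 -> T1 is required
ordered: ✗, not simply typable
linear: ✗, fails simple typing
affine: ✗, a type mismatch blocks all five
relevant: ✗, the type mismatch rejects it
unrestricted: ✗, not simply typable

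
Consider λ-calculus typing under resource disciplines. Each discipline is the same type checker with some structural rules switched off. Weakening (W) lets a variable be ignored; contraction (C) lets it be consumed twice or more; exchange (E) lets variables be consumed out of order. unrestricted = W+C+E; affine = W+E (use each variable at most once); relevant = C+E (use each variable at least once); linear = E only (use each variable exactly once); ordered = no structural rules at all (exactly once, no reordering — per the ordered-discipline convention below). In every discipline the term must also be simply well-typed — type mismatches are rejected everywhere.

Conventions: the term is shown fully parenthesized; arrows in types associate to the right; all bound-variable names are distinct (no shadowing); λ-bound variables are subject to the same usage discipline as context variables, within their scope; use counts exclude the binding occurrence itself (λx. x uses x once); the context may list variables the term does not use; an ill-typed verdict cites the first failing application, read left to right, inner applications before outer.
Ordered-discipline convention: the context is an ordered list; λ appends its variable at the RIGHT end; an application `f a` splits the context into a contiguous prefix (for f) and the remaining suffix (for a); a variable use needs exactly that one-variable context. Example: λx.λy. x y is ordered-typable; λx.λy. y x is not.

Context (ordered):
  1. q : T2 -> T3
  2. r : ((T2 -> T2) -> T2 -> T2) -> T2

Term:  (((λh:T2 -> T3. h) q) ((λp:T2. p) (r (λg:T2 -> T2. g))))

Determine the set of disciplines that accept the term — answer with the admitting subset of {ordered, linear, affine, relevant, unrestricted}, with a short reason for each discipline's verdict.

admitted by: ordered, linear, affine, relevant, unrestricted
use counts: q ×1; r ×1; h (λ-bound) ×1; p (λ-bound) ×1; g (λ-bound) ×1
use order (left to right): h, q, p, r, g
typing: the term checks, with type T3
ordered: ✓, q, r, h, p, g once each; derivable with no W/C/E
linear: ✓, exactly-once usage across q, r, h, p, g
affine: ✓, at most one use each (q, r, h, p, g)
relevant: ✓, q, r, h, p, g: all used, weakening unneeded
unrestricted: ✓, well-typed at T3; no restrictions here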